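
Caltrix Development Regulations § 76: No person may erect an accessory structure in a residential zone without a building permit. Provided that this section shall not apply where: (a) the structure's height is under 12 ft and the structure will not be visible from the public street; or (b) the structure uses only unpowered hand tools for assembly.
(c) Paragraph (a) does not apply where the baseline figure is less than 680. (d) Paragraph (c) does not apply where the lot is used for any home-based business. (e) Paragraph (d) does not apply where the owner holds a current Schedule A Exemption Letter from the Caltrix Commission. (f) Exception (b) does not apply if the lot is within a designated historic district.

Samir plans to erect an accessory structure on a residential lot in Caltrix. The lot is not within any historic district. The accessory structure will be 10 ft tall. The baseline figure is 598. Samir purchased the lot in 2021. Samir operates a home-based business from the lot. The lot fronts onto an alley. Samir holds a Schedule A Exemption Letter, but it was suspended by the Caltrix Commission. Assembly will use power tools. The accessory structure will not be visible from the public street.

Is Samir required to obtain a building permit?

Exception (a) is satisfied on its face — the structure's height is 10 ft, under the 12 ft limit; the structure will not be visible from the street. As to paragraphs (c)–(e): (c) would limit (a) — the baseline figure is 598, less than the 680 limit — but (d) sets (c) aside: (d) operates against (c): a home-based business operates on the lot. (e), which would lift (d), is not triggered — there is no Schedule A Exemption Letter in force. So (a) applies.
Exception (b) does not apply: assembly uses power tools.

No — exception (a) applies; Samir does not need a building permit.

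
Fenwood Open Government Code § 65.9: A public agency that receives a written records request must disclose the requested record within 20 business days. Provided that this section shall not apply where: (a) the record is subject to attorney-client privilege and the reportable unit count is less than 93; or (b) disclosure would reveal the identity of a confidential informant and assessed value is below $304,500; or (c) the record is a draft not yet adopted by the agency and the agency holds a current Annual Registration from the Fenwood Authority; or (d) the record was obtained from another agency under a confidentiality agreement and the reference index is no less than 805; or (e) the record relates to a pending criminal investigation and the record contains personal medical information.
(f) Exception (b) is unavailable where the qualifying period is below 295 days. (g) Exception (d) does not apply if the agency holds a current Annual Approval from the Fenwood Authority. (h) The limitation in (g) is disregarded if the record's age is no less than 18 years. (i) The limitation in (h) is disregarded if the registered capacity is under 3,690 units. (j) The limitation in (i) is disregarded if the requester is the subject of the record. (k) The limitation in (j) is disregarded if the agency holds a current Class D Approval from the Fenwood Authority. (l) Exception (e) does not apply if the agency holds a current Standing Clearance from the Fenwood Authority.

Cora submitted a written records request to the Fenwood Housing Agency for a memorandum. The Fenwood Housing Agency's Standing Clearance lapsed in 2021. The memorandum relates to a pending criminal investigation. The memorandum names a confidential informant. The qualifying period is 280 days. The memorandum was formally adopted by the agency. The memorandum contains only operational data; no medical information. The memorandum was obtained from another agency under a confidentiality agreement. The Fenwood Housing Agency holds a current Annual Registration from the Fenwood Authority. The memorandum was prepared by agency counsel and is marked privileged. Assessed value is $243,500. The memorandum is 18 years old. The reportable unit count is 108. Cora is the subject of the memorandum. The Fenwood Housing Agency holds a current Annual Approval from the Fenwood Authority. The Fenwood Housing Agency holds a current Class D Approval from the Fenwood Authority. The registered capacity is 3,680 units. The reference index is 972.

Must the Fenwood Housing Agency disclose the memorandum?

Exception (a) requires that the reportable unit count is less than 93; but the reportable unit count is 108, not less than 93, so (a) is unavailable.
Exception (b) is satisfied on its face — the memorandum names a confidential informant; assessed value is $243,500, below the $304,500 limit. Turning to paragraph (f): (f) applies — the qualifying period is 280 days, below the 295 days limit. Exception (b) does not apply.
Exception (c) fails — the memorandum has been formally adopted.
Exception (d): the memorandum was obtained under a confidentiality agreement; the reference index is 972, meeting the 805 threshold — every condition holds. But: (g) operates against (d): a current Annual Approval is held. (h) would limit (g) — the record's age is 18 years, meeting the 18 years threshold — but (i) sets (h) aside: (i) applies — the registered capacity is 3,680 units, under the 3,690 units limit. (j) operates (Cora is the subject of the memorandum), but is itself disapplied by (k): (k) applies — a current Class D Approval is held. Exception (d) does not apply.
Exception (e) fails — the memorandum contains only operational data.
No exception applies. The general rule governs.

Yes — the Fenwood Housing Agency must disclose the memorandum.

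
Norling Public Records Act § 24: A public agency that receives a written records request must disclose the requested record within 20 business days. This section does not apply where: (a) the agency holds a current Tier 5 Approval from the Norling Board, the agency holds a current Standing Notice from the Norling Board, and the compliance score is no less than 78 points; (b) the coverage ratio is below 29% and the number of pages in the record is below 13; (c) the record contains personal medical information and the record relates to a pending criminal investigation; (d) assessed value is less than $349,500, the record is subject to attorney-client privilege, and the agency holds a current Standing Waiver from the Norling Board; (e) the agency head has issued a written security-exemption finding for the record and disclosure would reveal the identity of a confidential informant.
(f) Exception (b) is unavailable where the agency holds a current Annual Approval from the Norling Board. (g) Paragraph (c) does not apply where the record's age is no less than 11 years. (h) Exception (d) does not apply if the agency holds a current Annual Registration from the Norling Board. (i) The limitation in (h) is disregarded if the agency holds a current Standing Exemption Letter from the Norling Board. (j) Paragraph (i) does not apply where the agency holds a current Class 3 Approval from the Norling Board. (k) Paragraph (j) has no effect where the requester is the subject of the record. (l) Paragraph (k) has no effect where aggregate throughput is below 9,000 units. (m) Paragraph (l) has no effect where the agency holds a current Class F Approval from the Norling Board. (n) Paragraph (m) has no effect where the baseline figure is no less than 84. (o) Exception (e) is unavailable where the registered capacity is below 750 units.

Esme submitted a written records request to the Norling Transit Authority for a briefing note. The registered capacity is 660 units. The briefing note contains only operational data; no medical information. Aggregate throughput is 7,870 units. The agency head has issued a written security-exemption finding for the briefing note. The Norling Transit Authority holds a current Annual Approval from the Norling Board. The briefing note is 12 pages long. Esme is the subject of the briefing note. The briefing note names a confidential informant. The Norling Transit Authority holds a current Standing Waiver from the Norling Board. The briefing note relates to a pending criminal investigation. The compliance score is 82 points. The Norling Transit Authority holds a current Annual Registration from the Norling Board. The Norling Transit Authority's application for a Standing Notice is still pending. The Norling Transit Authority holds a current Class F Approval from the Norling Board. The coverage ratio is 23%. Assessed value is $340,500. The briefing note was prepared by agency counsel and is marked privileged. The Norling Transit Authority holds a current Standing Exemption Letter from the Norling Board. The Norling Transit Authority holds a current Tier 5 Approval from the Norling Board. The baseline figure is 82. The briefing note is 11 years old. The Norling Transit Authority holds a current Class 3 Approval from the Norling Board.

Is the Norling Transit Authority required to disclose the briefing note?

Exception (a) fails — no current Standing Notice is held.
Exception (b): the coverage ratio is 23%, below the 29% limit; the number of pages in the record is 12, below the 13 limit — every condition holds. However, paragraph (f) must be considered: (f) operates — a current Annual Approval is held. (b) is therefore removed.
Exception (c) requires that the record contains personal medical information; but the briefing note contains only operational data, so (c) is unavailable.
Exception (d): assessed value is $340,500, less than the $349,500 limit; the briefing note is privileged; a current Standing Waiver is held — every condition holds. Under paragraphs (h)–(n): (h) would limit (d) — a current Annual Registration is held — but (i) sets (h) aside: (i) is triggered — a current Standing Exemption Letter is held. (j) would limit (i) — a current Class 3 Approval is held — but (k) sets (j) aside: (k) operates against (j): Esme is the subject of the briefing note. (l) would limit (k) — aggregate throughput is 7,870 units, below the 9,000 units limit — but (m) sets (l) aside: (m) is triggered — a current Class F Approval is held. (n), which would lift (m), is not engaged — the baseline figure is 82, short of 84. Exception (d) stands.
Exception (e) is satisfied on its face — a written security-exemption finding has been issued; the briefing note names a confidential informant. But: (o) is triggered — the registered capacity is 660 units, below the 750 units limit. (e) is therefore removed.

No — exception (d) applies; the Norling Transit Authority is not required to disclose the briefing note.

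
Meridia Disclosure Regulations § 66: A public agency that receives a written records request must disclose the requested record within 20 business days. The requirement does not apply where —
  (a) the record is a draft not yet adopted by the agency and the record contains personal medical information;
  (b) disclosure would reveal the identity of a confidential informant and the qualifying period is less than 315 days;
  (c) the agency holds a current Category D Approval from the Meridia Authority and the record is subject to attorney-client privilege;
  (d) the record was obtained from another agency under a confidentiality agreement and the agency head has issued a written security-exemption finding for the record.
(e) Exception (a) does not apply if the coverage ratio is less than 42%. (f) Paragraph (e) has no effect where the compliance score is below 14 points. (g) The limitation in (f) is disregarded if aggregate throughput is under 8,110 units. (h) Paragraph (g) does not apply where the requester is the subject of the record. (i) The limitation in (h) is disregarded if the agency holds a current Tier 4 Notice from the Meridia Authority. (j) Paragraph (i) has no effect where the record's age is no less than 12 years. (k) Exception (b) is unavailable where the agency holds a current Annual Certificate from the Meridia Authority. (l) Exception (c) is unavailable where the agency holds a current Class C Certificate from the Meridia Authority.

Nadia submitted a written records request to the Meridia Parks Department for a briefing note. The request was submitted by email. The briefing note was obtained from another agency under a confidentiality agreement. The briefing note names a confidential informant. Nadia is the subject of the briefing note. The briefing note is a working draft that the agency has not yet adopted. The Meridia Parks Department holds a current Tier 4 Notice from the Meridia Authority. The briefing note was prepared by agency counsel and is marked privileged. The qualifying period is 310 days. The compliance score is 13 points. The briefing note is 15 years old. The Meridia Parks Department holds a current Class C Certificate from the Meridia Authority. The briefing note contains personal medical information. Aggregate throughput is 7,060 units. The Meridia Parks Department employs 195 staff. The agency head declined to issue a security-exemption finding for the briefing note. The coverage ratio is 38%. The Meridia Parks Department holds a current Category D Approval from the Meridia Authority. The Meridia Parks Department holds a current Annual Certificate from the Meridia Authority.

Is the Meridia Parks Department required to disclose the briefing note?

All of (a)'s requirements are met (the briefing note is an unadopted draft; the briefing note contains personal medical information). Under paragraphs (e)–(j): (e) would limit (a) — the coverage ratio is 38%, less than the 42% limit — but (f) sets (e) aside: (f) is engaged — the compliance score is 13 points, below the 14 points limit. (g) applies (aggregate throughput is 7,060 units, under the 8,110 units limit), but is displaced by (h): (h) is engaged — Nadia is the subject of the briefing note. (i) would limit (h) — a current Tier 4 Notice is held — but (j) sets (i) aside: (j) is engaged — the record's age is 15 years, meeting the 12 years threshold. (a) remains available.
Exception (b)'s conditions are all satisfied: the briefing note names a confidential informant; the qualifying period is 310 days, less than the 315 days limit. But applying paragraph (k): (k) operates against (b): a current Annual Certificate is held. Exception (b) does not apply.
Exception (c)'s conditions are all satisfied: a current Category D Approval is held; the briefing note is privileged. Turning to paragraph (l): (l) operates against (c): a current Class C Certificate is held. So (c) is unavailable.
Exception (d) fails — the agency head declined to issue a security-exemption finding.

No — exception (a) applies; the Meridia Parks Department is not required to disclose the briefing note.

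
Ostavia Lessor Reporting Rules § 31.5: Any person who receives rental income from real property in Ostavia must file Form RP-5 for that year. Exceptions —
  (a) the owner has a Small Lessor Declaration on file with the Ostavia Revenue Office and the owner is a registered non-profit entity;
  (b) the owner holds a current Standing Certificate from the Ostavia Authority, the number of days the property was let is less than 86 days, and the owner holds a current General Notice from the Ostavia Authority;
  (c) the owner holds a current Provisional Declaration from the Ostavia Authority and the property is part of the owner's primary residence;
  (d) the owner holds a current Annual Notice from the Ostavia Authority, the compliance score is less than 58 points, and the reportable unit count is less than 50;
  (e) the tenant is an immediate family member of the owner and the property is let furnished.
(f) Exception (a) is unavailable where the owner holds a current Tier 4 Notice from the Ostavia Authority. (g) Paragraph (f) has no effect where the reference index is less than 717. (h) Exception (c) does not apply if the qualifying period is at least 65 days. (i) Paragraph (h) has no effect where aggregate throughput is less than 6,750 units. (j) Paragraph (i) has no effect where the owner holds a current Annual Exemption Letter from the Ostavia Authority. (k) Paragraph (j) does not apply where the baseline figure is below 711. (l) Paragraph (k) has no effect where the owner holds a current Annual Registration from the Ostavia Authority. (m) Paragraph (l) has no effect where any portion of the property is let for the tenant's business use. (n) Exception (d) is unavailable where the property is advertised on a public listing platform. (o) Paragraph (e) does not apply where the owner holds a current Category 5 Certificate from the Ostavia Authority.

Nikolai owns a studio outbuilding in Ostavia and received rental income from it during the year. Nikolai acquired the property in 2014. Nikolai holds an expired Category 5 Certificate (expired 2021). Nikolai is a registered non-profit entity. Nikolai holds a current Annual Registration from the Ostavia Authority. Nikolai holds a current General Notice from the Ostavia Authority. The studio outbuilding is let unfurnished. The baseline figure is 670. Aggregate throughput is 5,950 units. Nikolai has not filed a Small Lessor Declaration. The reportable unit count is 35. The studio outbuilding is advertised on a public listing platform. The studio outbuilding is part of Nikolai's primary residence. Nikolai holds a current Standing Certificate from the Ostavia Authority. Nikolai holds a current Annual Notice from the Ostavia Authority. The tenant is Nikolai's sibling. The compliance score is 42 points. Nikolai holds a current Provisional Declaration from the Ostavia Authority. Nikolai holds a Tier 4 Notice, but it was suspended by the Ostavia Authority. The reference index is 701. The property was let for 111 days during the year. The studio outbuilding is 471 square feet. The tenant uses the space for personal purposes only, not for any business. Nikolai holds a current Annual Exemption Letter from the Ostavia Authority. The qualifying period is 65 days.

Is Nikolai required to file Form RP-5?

Exception (a) fails — no Small Lessor Declaration is on file.
Exception (b) requires that the number of days the property was let is less than 86 days; but the number of days the property was let is 111 days, not less than 86 days, so (b) is unavailable.
Exception (c)'s conditions are all satisfied: a current Provisional Declaration is held; the studio outbuilding is part of the primary residence. But: (h) operates against (c): the qualifying period is 65 days, meeting the 65 days threshold. (i) would limit (h) — aggregate throughput is 5,950 units, less than the 6,750 units limit — but (j) sets (i) aside: (j) operates — a current Annual Exemption Letter is held. (k) is triggered (the baseline figure is 670, below the 711 limit), but is set aside by (l): (l) is triggered — a current Annual Registration is held. (m) is not engaged (the space is used for personal purposes only), so (l) stands. (c) is therefore removed.
All of (d)'s requirements are met (a current Annual Notice is held; the compliance score is 42 points, less than the 58 points limit; the reportable unit count is 35, less than the 50 limit). However, paragraph (n) must be considered: (n) operates — the property is publicly advertised. Exception (d) does not apply.
Exception (e) requires that the property is let furnished; but the property is let unfurnished, so (e) is unavailable.
No exception is made out. Nikolai falls within the general rule.

Yes — Nikolai must file Form RP-5.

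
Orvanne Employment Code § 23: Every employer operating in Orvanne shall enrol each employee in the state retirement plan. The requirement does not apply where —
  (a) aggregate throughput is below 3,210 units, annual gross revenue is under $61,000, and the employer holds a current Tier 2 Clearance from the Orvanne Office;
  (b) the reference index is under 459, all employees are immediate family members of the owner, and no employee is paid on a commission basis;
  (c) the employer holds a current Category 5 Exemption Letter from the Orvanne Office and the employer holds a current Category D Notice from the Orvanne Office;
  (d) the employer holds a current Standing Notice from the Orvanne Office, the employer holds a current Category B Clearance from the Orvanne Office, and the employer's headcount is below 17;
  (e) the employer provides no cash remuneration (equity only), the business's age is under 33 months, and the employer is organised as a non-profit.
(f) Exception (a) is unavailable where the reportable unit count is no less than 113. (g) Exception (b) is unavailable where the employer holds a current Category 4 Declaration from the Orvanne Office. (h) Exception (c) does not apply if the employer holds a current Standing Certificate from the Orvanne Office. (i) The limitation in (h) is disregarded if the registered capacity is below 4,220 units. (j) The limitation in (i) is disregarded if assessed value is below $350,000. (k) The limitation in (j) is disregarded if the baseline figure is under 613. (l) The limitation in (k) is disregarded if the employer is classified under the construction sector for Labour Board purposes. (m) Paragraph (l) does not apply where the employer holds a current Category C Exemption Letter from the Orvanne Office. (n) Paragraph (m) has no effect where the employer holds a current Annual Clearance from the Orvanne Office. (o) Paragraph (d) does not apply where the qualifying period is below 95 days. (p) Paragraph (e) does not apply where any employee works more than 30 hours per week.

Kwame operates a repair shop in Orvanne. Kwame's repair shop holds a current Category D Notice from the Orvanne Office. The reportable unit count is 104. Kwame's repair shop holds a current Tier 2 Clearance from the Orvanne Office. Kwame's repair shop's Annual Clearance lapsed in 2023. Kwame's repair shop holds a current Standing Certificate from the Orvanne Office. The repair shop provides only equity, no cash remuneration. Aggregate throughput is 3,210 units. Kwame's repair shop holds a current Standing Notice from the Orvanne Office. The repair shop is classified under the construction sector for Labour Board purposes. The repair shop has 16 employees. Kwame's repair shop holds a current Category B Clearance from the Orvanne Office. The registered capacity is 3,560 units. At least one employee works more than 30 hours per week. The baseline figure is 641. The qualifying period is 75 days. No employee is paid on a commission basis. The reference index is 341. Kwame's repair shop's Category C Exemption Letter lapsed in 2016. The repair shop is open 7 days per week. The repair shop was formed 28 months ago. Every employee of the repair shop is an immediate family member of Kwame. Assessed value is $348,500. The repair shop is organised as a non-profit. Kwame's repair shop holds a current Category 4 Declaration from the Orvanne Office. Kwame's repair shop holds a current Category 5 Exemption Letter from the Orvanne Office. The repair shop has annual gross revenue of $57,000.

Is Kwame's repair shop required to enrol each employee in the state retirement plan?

Exception (a) fails — aggregate throughput is 3,210 units, not below 3,210 units.
Exception (b)'s conditions are all satisfied: the reference index is 341, under the 459 limit; every employee is an immediate family member; no employee is paid on commission. However, paragraph (g) must be considered: (g) is triggered — a current Category 4 Declaration is held. (b) is therefore removed.
Exception (c) is satisfied on its face — a current Category 5 Exemption Letter is held; a current Category D Notice is held. But applying paragraphs (h)–(n): (h) operates against (c): a current Standing Certificate is held. (i) is triggered (the registered capacity is 3,560 units, below the 4,220 units limit), but is overridden by (j): (j) operates against (i): assessed value is $348,500, below the $350,000 limit. (k) is not triggered (the baseline figure is 641, not under 613), so (j) stands. So (c) is unavailable.
Exception (d): a current Standing Notice is held; a current Category B Clearance is held; the employer's headcount is 16, below the 17 limit — every condition holds. However, paragraph (o) must be considered: (o) is triggered — the qualifying period is 75 days, below the 95 days limit. (d) is therefore removed.
Exception (e) is satisfied on its face — remuneration is equity-only; the business's age is 28 months, under the 33 months limit; the employer is a non-profit. But: (p) operates — at least one employee exceeds 30 hours/week. So (e) is unavailable.
No exception displaces § 23.

Yes — Kwame's repair shop must enrol each employee in the state retirement plan.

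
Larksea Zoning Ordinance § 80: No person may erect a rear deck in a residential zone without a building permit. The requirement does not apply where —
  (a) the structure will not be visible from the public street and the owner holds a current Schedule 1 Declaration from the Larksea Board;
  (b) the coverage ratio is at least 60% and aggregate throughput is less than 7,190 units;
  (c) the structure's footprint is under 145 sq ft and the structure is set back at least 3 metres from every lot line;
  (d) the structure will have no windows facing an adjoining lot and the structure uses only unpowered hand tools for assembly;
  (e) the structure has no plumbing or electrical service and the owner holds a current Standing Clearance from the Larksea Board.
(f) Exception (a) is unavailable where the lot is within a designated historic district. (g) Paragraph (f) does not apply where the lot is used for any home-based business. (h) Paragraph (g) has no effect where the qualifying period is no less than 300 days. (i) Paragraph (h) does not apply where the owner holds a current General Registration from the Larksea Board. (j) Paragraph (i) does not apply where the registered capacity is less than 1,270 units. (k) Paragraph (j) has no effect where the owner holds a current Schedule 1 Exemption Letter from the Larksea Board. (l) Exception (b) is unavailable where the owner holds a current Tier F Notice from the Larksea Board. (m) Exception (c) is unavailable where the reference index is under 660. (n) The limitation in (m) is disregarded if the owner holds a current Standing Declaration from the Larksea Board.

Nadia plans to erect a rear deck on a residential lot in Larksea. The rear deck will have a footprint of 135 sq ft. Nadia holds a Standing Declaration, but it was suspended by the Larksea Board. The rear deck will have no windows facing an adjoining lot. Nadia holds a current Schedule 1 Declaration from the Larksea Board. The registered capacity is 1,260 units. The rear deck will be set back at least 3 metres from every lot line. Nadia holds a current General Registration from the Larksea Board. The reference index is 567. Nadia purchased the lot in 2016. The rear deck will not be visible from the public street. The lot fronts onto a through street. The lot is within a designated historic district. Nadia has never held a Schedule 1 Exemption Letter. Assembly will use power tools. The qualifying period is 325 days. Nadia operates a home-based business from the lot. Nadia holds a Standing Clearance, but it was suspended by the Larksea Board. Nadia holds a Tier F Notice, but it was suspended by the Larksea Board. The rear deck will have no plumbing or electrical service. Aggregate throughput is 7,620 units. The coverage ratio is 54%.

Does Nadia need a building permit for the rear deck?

Exception (a)'s conditions are all satisfied: the structure will not be visible from the street; a current Schedule 1 Declaration is held. But applying paragraphs (f)–(k): (f) operates — the lot is in a historic district. (g) would limit (f) — a home-based business operates on the lot — but (h) sets (g) aside: (h) operates against (g): the qualifying period is 325 days, meeting the 300 days threshold. (i) would limit (h) — a current General Registration is held — but (j) sets (i) aside: (j) operates — the registered capacity is 1,260 units, less than the 1,270 units limit. (k), which would lift (j), is inapplicable — no current Schedule 1 Exemption Letter is held. Exception (a) does not apply.
Exception (b) requires that the coverage ratio is at least 60%; but the coverage ratio is 54%, short of 60%, so (b) is unavailable.
All of (c)'s requirements are met (the structure's footprint is 135 sq ft, under the 145 sq ft limit; the setback is at least 3 m on every side). But: (m) operates — the reference index is 567, under the 660 limit. (n), which would lift (m), does not operate here — the Standing Declaration is not current. So (c) is unavailable.
Exception (d) fails — assembly uses power tools.
Exception (e) does not apply: there is no Standing Clearance in force.
Every exception is unavailable, so the rule governs.

Yes — Nadia must obtain a building permit.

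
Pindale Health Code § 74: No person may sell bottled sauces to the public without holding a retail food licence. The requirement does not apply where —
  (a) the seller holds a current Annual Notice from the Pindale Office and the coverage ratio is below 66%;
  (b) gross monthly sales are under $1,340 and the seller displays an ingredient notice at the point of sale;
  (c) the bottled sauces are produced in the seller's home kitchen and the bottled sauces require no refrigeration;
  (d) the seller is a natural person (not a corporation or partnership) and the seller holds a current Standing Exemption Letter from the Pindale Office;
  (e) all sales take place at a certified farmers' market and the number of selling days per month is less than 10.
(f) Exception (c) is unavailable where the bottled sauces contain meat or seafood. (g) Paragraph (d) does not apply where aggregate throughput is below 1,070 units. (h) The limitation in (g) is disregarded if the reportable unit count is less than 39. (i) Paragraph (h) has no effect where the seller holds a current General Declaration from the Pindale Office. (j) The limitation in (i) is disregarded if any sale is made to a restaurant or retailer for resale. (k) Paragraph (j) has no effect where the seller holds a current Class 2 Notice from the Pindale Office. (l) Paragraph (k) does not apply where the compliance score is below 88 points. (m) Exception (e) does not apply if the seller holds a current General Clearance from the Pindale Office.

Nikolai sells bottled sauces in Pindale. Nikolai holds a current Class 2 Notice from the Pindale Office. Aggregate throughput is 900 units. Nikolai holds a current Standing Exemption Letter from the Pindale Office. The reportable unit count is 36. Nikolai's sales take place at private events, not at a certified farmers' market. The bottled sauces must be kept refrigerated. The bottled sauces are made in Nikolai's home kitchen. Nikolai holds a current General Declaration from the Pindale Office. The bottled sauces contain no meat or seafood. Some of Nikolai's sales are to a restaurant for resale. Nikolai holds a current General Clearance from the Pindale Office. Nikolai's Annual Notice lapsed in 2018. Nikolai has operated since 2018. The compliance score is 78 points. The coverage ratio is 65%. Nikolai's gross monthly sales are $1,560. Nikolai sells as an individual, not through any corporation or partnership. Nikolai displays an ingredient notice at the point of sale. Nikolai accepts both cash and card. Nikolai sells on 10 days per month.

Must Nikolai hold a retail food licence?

Exception (a) fails — no current Annual Notice is held.
Exception (b) does not apply: gross monthly sales are $1,560, not under $1,340.
Exception (c) does not apply: the bottled sauces require refrigeration.
All of (d)'s requirements are met (the seller is a natural person; a current Standing Exemption Letter is held). Under paragraphs (g)–(l): (g) is engaged (aggregate throughput is 900 units, below the 1,070 units limit), but is displaced by (h): (h) is engaged — the reportable unit count is 36, less than the 39 limit. (i) would limit (h) — a current General Declaration is held — but (j) sets (i) aside: (j) operates against (i): some sales are to a restaurant for resale. (k) is triggered (a current Class 2 Notice is held), but is displaced by (l): (l) operates against (k): the compliance score is 78 points, below the 88 points limit. So (d) applies.
Exception (e) does not apply: sales are at private events, not a certified farmers' market.

No — exception (d) applies; Nikolai is not required to hold a retail food licence.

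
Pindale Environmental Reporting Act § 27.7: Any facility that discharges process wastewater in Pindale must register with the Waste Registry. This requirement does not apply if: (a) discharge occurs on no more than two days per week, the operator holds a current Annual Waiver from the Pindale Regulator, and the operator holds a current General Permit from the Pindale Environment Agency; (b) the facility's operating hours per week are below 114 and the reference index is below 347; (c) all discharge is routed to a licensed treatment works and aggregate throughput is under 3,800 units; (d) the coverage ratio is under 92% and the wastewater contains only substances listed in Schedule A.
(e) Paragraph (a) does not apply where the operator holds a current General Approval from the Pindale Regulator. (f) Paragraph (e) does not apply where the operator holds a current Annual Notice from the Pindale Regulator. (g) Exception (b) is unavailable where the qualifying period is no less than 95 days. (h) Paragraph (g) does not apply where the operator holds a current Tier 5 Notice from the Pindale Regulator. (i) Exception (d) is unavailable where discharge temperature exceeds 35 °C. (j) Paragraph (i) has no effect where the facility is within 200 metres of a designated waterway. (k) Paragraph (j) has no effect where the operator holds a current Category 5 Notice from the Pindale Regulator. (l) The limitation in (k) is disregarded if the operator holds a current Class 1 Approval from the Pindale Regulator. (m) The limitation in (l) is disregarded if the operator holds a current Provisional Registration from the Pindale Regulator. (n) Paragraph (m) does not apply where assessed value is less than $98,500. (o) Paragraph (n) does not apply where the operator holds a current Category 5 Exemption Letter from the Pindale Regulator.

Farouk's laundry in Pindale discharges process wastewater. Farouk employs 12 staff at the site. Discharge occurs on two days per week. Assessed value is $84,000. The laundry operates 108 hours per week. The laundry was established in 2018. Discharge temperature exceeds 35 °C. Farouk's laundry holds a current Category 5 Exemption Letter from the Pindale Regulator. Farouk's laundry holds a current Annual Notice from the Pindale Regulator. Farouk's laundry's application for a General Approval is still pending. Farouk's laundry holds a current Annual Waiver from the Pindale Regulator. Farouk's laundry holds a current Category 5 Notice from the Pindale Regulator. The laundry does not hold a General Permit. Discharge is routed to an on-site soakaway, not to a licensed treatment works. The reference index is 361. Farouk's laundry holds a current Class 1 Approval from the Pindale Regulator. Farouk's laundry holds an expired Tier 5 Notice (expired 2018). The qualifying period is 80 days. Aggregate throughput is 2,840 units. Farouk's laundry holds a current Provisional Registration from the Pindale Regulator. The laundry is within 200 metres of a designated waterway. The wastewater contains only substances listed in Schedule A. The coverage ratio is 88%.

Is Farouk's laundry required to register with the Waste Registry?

Exception (a) requires that the operator holds a current General Permit from the Pindale Environment Agency; but no General Permit is held, so (a) is unavailable.
Exception (b) requires that the reference index is below 347; but the reference index is 361, not below 347, so (b) is unavailable.
Exception (c) does not apply: discharge is not routed to a licensed treatment works.
Exception (d): the coverage ratio is 88%, under the 92% limit; the wastewater is Schedule-A-only — every condition holds. Turning to paragraphs (i)–(o): (i) operates — discharge temperature exceeds 35 °C. (j) would limit (i) — the laundry is within 200 m of a designated waterway — but (k) sets (j) aside: (k) operates against (j): a current Category 5 Notice is held. (l) would limit (k) — a current Class 1 Approval is held — but (m) sets (l) aside: (m) operates — a current Provisional Registration is held. (n) operates (assessed value is $84,000, less than the $98,500 limit), but yields to (o): (o) operates against (n): a current Category 5 Exemption Letter is held. (d) is therefore removed.
No exception is made out. Farouk's laundry falls within the general rule.

Yes — Farouk's laundry must register with the Waste Registry.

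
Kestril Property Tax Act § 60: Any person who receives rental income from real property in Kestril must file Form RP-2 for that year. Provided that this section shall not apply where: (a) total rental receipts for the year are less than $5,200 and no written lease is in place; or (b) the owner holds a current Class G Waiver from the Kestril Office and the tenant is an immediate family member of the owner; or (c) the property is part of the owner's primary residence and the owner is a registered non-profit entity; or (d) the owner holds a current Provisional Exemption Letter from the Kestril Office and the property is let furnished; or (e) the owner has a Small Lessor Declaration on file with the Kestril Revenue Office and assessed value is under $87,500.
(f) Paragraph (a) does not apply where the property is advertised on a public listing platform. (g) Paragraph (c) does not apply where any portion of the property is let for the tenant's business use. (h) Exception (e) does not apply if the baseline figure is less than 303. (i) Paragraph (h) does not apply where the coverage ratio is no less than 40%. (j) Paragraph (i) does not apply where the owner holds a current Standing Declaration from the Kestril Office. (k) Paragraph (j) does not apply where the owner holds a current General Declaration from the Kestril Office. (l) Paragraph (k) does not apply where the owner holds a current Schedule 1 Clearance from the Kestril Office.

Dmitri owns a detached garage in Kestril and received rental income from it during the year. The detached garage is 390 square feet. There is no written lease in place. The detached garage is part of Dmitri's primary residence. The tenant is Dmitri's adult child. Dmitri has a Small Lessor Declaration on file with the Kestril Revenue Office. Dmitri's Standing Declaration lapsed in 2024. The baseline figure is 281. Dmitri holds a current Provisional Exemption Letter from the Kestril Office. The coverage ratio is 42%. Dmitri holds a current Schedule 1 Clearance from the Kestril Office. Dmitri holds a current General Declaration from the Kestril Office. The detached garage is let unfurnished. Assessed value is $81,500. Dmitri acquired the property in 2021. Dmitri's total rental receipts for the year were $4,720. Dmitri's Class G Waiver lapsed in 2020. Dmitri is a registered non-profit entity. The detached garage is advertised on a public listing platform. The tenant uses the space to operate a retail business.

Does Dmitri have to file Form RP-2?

Exception (a): total rental receipts for the year are $4,720, less than the $5,200 limit; there is no written lease — every condition holds. But applying paragraph (f): (f) operates against (a): the property is publicly advertised. So (a) is unavailable.
Exception (b) does not apply: no current Class G Waiver is held.
Exception (c)'s conditions are all satisfied: the detached garage is part of the primary residence; Dmitri is a registered non-profit. Turning to paragraph (g): (g) operates against (c): the space is let for business use. So (c) is unavailable.
Exception (d) does not apply: the property is let unfurnished.
Exception (e)'s conditions are all satisfied: a Small Lessor Declaration is on file; assessed value is $81,500, under the $87,500 limit. Applying paragraphs (h)–(l): (h) operates (the baseline figure is 281, less than the 303 limit), but is itself disapplied by (i): (i) operates against (h): the coverage ratio is 42%, meeting the 40% threshold. (j) is inapplicable (no current Standing Declaration is held), so (i) stands. (e) remains available.

No — exception (e) applies; Dmitri is not required to file Form RP-2.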